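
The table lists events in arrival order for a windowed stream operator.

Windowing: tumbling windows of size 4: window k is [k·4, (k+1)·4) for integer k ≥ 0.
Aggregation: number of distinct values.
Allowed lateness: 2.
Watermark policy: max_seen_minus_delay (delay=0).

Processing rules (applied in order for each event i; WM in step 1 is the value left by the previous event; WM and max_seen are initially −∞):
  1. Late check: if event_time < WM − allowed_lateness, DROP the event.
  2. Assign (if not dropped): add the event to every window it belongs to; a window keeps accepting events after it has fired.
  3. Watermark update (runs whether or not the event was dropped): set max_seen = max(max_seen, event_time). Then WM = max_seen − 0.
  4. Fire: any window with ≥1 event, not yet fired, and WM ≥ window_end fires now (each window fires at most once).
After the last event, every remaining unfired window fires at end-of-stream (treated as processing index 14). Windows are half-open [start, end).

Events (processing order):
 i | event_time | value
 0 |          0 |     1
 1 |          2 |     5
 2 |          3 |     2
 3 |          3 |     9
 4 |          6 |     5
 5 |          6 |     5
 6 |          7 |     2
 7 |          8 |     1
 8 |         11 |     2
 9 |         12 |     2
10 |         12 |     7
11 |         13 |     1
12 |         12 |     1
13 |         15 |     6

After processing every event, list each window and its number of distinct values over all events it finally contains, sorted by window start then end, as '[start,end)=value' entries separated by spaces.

i=0 t=0 v=1: → [0,4); WM=0
i=1 t=2 v=5: → [0,4); WM=2
i=2 t=3 v=2: → [0,4); WM=3
i=3 t=3 v=9: → [0,4); WM=3
i=4 t=6 v=5: → [4,8); WM=6; [0,4) fires=4
i=5 t=6 v=5: → [4,8); WM=6
i=6 t=7 v=2: → [4,8); WM=7
i=7 t=8 v=1: → [8,12); WM=8; [4,8) fires=2
i=8 t=11 v=2: → [8,12); WM=11
i=9 t=12 v=2: → [12,16); WM=12; [8,12) fires=2
i=10 t=12 v=7: → [12,16); WM=12
i=11 t=13 v=1: → [12,16); WM=13
i=12 t=12 v=1: → [12,16); WM=13
i=13 t=15 v=6: → [12,16); WM=15

[0,4)=4 [4,8)=2 [8,12)=2 [12,16)=4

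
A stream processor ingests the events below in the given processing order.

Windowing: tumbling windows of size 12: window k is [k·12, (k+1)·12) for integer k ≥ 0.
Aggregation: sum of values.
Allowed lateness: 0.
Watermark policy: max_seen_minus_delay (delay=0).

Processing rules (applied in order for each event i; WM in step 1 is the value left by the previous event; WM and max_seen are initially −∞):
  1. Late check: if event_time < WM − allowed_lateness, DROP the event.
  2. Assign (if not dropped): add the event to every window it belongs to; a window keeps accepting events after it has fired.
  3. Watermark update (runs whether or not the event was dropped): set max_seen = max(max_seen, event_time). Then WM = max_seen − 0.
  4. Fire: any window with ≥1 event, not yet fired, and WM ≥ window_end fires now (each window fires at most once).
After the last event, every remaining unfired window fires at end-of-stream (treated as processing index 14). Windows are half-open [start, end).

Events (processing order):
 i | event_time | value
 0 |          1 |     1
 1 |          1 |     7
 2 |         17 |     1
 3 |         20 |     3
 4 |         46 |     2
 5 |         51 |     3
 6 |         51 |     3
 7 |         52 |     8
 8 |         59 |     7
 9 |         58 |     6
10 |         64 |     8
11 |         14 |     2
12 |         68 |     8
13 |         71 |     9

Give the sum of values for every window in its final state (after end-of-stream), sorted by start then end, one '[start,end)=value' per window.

[0,12)=8 [12,24)=4 [36,48)=2 [48,60)=21 [60,72)=25

i=0 t=1 v=1: → [0,12); WM=1
i=1 t=1 v=7: → [0,12); WM=1
i=2 t=17 v=1: → [12,24); WM=17; [0,12) fires=8
i=3 t=20 v=3: → [12,24); WM=20
i=4 t=46 v=2: → [36,48); WM=46; [12,24) fires=4
i=5 t=51 v=3: → [48,60); WM=51; [36,48) fires=2
i=6 t=51 v=3: → [48,60); WM=51
i=7 t=52 v=8: → [48,60); WM=52
i=8 t=59 v=7: → [48,60); WM=59
i=9 t=58 v=6: DROP (t<59-0); WM=59
i=10 t=64 v=8: → [60,72); WM=64; [48,60) fires=21
i=11 t=14 v=2: DROP (t<64-0); WM=64
i=12 t=68 v=8: → [60,72); WM=68
i=13 t=71 v=9: → [60,72); WM=71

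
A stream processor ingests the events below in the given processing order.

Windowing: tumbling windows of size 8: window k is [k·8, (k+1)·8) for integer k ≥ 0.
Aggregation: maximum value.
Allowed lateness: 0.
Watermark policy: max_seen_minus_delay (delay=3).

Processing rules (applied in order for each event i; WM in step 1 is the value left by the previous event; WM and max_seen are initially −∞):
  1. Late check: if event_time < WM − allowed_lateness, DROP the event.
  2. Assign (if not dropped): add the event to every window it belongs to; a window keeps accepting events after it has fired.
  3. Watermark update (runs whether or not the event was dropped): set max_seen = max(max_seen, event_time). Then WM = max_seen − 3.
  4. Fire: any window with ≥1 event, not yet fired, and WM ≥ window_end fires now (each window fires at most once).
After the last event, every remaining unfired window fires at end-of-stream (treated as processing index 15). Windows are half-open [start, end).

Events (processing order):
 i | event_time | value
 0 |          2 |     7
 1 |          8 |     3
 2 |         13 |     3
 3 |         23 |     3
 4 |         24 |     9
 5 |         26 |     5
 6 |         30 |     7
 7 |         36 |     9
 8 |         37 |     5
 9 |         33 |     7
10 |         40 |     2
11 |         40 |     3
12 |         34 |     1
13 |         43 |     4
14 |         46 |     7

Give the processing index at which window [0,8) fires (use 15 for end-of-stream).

2

i=0 t=2 v=7: → [0,8); WM=-1
i=1 t=8 v=3: → [8,16); WM=5
i=2 t=13 v=3: → [8,16); WM=10; [0,8) fires=7
i=3 t=23 v=3: → [16,24); WM=20; [8,16) fires=3
i=4 t=24 v=9: → [24,32); WM=21
i=5 t=26 v=5: → [24,32); WM=23
i=6 t=30 v=7: → [24,32); WM=27; [16,24) fires=3
i=7 t=36 v=9: → [32,40); WM=33; [24,32) fires=9
i=8 t=37 v=5: → [32,40); WM=34
i=9 t=33 v=7: DROP (t<34-0); WM=34
i=10 t=40 v=2: → [40,48); WM=37
i=11 t=40 v=3: → [40,48); WM=37
i=12 t=34 v=1: DROP (t<37-0); WM=37
i=13 t=43 v=4: → [40,48); WM=40; [32,40) fires=9
i=14 t=46 v=7: → [40,48); WM=43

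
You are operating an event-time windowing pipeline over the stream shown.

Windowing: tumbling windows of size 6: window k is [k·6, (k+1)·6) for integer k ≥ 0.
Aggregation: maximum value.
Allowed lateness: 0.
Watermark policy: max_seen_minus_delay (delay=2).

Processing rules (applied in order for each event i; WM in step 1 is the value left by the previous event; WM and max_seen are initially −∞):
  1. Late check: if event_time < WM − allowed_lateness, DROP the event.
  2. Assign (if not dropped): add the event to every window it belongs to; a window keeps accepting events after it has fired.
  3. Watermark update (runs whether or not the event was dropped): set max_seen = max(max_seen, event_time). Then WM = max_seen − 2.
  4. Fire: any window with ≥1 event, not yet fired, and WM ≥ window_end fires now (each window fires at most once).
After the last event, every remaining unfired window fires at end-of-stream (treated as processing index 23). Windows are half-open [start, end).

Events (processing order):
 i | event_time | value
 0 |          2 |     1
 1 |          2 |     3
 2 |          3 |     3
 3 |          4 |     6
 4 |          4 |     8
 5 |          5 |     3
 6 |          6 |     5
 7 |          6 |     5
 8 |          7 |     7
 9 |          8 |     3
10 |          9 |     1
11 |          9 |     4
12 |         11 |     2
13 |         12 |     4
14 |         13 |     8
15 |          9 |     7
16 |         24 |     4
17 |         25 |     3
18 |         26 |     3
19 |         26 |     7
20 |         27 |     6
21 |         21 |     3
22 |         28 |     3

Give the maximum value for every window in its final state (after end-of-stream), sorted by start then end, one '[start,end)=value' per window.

i=0 t=2 v=1: → [0,6); WM=0
i=1 t=2 v=3: → [0,6); WM=0
i=2 t=3 v=3: → [0,6); WM=1
i=3 t=4 v=6: → [0,6); WM=2
i=4 t=4 v=8: → [0,6); WM=2
i=5 t=5 v=3: → [0,6); WM=3
i=6 t=6 v=5: → [6,12); WM=4
i=7 t=6 v=5: → [6,12); WM=4
i=8 t=7 v=7: → [6,12); WM=5
i=9 t=8 v=3: → [6,12); WM=6; [0,6) fires=8
i=10 t=9 v=1: → [6,12); WM=7
i=11 t=9 v=4: → [6,12); WM=7
i=12 t=11 v=2: → [6,12); WM=9
i=13 t=12 v=4: → [12,18); WM=10
i=14 t=13 v=8: → [12,18); WM=11
i=15 t=9 v=7: DROP (t<11-0); WM=11
i=16 t=24 v=4: → [24,30); WM=22; [6,12) fires=7 [12,18) fires=8
i=17 t=25 v=3: → [24,30); WM=23
i=18 t=26 v=3: → [24,30); WM=24
i=19 t=26 v=7: → [24,30); WM=24
i=20 t=27 v=6: → [24,30); WM=25
i=21 t=21 v=3: DROP (t<25-0); WM=25
i=22 t=28 v=3: → [24,30); WM=26

[0,6)=8 [6,12)=7 [12,18)=8 [24,30)=7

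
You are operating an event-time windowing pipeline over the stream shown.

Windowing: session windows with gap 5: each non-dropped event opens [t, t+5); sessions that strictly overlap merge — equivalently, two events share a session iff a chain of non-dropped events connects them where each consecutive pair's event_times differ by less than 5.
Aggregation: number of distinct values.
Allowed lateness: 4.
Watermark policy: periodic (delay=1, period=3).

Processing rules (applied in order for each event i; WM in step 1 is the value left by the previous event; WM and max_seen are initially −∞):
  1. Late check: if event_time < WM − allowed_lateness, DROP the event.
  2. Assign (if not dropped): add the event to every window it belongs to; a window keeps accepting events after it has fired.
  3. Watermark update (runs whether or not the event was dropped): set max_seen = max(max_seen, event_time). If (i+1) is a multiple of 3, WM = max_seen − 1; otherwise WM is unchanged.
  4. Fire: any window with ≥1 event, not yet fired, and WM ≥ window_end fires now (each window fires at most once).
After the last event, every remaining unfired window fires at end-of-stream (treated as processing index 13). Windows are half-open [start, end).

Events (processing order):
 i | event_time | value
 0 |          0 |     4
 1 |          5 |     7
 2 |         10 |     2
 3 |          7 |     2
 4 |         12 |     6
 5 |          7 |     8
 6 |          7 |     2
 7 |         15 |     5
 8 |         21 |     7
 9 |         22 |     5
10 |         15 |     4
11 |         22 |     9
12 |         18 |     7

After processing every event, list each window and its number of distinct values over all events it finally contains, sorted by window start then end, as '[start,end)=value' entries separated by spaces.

[0,5)=1 [5,27)=6

i=0 t=0 v=4: → [0,5); WM=−∞
i=1 t=5 v=7: → [5,10); WM=−∞
i=2 t=10 v=2: → [10,15); WM=9
i=3 t=7 v=2: → [5,15); WM=9
i=4 t=12 v=6: → [5,17); WM=9
i=5 t=7 v=8: → [5,17); WM=11
i=6 t=7 v=2: → [5,17); WM=11
i=7 t=15 v=5: → [5,20); WM=11
i=8 t=21 v=7: → [21,26); WM=20
i=9 t=22 v=5: → [21,27); WM=20
i=10 t=15 v=4: DROP (t<20-4); WM=20
i=11 t=22 v=9: → [21,27); WM=21
i=12 t=18 v=7: → [5,27); WM=21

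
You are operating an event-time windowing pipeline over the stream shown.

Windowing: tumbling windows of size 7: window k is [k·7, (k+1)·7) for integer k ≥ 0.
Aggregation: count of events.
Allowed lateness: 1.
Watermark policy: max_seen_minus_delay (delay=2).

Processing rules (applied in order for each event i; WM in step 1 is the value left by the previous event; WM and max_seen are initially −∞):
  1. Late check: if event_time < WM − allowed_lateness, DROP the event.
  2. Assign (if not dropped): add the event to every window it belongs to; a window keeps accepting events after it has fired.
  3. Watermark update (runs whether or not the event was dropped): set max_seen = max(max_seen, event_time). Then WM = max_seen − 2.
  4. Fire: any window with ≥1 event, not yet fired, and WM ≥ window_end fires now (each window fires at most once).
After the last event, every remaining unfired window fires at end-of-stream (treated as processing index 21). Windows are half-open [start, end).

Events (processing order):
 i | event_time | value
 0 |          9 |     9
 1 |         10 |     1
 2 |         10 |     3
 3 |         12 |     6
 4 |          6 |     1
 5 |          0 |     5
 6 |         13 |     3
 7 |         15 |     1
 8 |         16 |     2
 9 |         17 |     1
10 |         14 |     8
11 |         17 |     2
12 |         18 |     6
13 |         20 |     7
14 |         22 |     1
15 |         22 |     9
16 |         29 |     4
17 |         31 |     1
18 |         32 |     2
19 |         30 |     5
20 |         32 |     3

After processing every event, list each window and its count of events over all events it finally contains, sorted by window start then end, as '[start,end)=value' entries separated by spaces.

[7,14)=5 [14,21)=7 [21,28)=2 [28,35)=5

i=0 t=9 v=9: → [7,14); WM=7
i=1 t=10 v=1: → [7,14); WM=8
i=2 t=10 v=3: → [7,14); WM=8
i=3 t=12 v=6: → [7,14); WM=10
i=4 t=6 v=1: DROP (t<10-1); WM=10
i=5 t=0 v=5: DROP (t<10-1); WM=10
i=6 t=13 v=3: → [7,14); WM=11
i=7 t=15 v=1: → [14,21); WM=13
i=8 t=16 v=2: → [14,21); WM=14; [7,14) fires=5
i=9 t=17 v=1: → [14,21); WM=15
i=10 t=14 v=8: → [14,21); WM=15
i=11 t=17 v=2: → [14,21); WM=15
i=12 t=18 v=6: → [14,21); WM=16
i=13 t=20 v=7: → [14,21); WM=18
i=14 t=22 v=1: → [21,28); WM=20
i=15 t=22 v=9: → [21,28); WM=20
i=16 t=29 v=4: → [28,35); WM=27; [14,21) fires=7
i=17 t=31 v=1: → [28,35); WM=29; [21,28) fires=2
i=18 t=32 v=2: → [28,35); WM=30
i=19 t=30 v=5: → [28,35); WM=30
i=20 t=32 v=3: → [28,35); WM=30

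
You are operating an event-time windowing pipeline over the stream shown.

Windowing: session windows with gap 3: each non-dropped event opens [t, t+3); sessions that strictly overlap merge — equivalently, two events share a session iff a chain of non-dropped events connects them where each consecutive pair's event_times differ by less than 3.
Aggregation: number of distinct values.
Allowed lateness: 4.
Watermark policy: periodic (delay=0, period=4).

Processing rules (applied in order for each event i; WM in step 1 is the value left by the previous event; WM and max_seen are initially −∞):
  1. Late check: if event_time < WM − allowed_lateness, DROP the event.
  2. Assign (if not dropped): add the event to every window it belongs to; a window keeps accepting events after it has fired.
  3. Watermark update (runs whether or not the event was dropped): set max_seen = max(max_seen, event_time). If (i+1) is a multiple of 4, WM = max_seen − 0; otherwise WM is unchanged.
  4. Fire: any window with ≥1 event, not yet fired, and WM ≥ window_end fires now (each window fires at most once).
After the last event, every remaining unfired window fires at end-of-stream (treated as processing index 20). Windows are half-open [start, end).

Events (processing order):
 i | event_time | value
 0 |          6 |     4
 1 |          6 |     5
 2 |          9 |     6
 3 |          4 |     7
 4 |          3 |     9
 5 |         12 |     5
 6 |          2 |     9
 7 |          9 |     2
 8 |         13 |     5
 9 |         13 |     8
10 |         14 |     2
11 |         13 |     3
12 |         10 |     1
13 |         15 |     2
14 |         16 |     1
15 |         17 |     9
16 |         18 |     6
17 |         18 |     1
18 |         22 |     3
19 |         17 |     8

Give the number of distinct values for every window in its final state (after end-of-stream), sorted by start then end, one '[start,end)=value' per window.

[4,9)=3 [9,21)=7 [22,25)=1

i=0 t=6 v=4: → [6,9); WM=−∞
i=1 t=6 v=5: → [6,9); WM=−∞
i=2 t=9 v=6: → [9,12); WM=−∞
i=3 t=4 v=7: → [4,9); WM=9
i=4 t=3 v=9: DROP (t<9-4); WM=9
i=5 t=12 v=5: → [12,15); WM=9
i=6 t=2 v=9: DROP (t<9-4); WM=9
i=7 t=9 v=2: → [9,12); WM=12
i=8 t=13 v=5: → [12,16); WM=12
i=9 t=13 v=8: → [12,16); WM=12
i=10 t=14 v=2: → [12,17); WM=12
i=11 t=13 v=3: → [12,17); WM=14
i=12 t=10 v=1: → [9,17); WM=14
i=13 t=15 v=2: → [9,18); WM=14
i=14 t=16 v=1: → [9,19); WM=14
i=15 t=17 v=9: → [9,20); WM=17
i=16 t=18 v=6: → [9,21); WM=17
i=17 t=18 v=1: → [9,21); WM=17
i=18 t=22 v=3: → [22,25); WM=17
i=19 t=17 v=8: → [9,21); WM=22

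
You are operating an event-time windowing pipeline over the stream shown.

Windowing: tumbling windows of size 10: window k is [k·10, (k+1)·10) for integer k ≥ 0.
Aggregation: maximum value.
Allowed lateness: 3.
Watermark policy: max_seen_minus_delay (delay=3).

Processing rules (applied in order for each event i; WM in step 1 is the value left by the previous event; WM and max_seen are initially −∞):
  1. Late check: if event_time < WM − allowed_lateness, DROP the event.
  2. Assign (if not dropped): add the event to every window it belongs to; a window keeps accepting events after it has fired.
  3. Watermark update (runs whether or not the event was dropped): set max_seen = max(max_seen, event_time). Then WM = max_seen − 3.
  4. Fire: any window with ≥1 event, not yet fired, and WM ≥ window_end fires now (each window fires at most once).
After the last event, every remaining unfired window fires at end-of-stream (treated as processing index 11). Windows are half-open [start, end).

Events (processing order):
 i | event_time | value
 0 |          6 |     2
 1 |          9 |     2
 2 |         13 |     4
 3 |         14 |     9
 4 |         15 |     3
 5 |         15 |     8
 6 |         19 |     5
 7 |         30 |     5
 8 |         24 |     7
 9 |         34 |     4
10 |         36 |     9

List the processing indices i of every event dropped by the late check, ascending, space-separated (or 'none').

i=0 t=6 v=2: → [0,10); WM=3
i=1 t=9 v=2: → [0,10); WM=6
i=2 t=13 v=4: → [10,20); WM=10; [0,10) fires=2
i=3 t=14 v=9: → [10,20); WM=11
i=4 t=15 v=3: → [10,20); WM=12
i=5 t=15 v=8: → [10,20); WM=12
i=6 t=19 v=5: → [10,20); WM=16
i=7 t=30 v=5: → [30,40); WM=27; [10,20) fires=9
i=8 t=24 v=7: → [20,30); WM=27
i=9 t=34 v=4: → [30,40); WM=31; [20,30) fires=7
i=10 t=36 v=9: → [30,40); WM=33

none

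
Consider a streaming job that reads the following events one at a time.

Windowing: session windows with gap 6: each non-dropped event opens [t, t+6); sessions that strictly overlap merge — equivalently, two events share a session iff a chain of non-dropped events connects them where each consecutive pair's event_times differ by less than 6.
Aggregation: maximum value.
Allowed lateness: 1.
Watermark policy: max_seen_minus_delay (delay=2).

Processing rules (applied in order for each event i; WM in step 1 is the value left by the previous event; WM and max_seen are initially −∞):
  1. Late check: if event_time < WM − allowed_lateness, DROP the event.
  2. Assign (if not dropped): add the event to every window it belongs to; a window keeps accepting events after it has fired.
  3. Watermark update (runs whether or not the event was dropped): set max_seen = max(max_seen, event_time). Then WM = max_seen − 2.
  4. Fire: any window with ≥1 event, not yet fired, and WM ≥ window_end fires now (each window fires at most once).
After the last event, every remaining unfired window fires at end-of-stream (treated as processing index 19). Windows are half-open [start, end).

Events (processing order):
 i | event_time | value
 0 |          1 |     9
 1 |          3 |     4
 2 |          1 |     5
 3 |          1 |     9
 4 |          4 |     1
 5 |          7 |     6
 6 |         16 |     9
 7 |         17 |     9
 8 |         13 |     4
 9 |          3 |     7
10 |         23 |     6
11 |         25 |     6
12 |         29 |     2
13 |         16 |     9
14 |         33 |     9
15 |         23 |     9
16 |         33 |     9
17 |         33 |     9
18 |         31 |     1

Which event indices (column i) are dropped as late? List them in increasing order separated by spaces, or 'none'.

i=0 t=1 v=9: → [1,7); WM=-1
i=1 t=3 v=4: → [1,9); WM=1
i=2 t=1 v=5: → [1,9); WM=1
i=3 t=1 v=9: → [1,9); WM=1
i=4 t=4 v=1: → [1,10); WM=2
i=5 t=7 v=6: → [1,13); WM=5
i=6 t=16 v=9: → [16,22); WM=14
i=7 t=17 v=9: → [16,23); WM=15
i=8 t=13 v=4: DROP (t<15-1); WM=15
i=9 t=3 v=7: DROP (t<15-1); WM=15
i=10 t=23 v=6: → [23,29); WM=21
i=11 t=25 v=6: → [23,31); WM=23
i=12 t=29 v=2: → [23,35); WM=27
i=13 t=16 v=9: DROP (t<27-1); WM=27
i=14 t=33 v=9: → [23,39); WM=31
i=15 t=23 v=9: DROP (t<31-1); WM=31
i=16 t=33 v=9: → [23,39); WM=31
i=17 t=33 v=9: → [23,39); WM=31
i=18 t=31 v=1: → [23,39); WM=31

8 9 13 15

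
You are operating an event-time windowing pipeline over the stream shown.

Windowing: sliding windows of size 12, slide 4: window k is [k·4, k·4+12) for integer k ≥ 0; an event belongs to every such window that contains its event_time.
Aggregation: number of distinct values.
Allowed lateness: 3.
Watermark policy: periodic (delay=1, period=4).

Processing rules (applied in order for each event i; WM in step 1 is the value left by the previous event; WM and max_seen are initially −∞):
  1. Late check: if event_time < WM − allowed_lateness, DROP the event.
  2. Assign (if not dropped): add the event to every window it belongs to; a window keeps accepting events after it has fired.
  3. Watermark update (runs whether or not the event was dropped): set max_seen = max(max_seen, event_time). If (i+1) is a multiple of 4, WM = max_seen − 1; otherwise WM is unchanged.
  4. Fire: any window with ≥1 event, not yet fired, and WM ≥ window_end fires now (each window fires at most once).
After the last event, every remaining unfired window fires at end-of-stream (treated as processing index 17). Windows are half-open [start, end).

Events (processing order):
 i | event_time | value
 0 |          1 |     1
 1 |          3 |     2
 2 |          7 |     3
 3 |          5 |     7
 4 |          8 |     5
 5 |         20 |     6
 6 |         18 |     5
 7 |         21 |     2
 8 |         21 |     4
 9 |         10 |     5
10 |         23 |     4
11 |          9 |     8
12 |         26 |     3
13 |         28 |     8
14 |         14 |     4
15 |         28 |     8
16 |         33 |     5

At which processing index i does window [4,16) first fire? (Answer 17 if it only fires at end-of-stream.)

7

i=0 t=1 v=1: → [0,12); WM=−∞
i=1 t=3 v=2: → [0,12); WM=−∞
i=2 t=7 v=3: → [4,16),[0,12); WM=−∞
i=3 t=5 v=7: → [4,16),[0,12); WM=6
i=4 t=8 v=5: → [8,20),[4,16),[0,12); WM=6
i=5 t=20 v=6: → [20,32),[16,28),[12,24); WM=6
i=6 t=18 v=5: → [16,28),[12,24),[8,20); WM=6
i=7 t=21 v=2: → [20,32),[16,28),[12,24); WM=20; [0,12) fires=5 [4,16) fires=3 [8,20) fires=1
i=8 t=21 v=4: → [20,32),[16,28),[12,24); WM=20
i=9 t=10 v=5: DROP (t<20-3); WM=20
i=10 t=23 v=4: → [20,32),[16,28),[12,24); WM=20
i=11 t=9 v=8: DROP (t<20-3); WM=22
i=12 t=26 v=3: → [24,36),[20,32),[16,28); WM=22
i=13 t=28 v=8: → [28,40),[24,36),[20,32); WM=22
i=14 t=14 v=4: DROP (t<22-3); WM=22
i=15 t=28 v=8: → [28,40),[24,36),[20,32); WM=27; [12,24) fires=4
i=16 t=33 v=5: → [32,44),[28,40),[24,36); WM=27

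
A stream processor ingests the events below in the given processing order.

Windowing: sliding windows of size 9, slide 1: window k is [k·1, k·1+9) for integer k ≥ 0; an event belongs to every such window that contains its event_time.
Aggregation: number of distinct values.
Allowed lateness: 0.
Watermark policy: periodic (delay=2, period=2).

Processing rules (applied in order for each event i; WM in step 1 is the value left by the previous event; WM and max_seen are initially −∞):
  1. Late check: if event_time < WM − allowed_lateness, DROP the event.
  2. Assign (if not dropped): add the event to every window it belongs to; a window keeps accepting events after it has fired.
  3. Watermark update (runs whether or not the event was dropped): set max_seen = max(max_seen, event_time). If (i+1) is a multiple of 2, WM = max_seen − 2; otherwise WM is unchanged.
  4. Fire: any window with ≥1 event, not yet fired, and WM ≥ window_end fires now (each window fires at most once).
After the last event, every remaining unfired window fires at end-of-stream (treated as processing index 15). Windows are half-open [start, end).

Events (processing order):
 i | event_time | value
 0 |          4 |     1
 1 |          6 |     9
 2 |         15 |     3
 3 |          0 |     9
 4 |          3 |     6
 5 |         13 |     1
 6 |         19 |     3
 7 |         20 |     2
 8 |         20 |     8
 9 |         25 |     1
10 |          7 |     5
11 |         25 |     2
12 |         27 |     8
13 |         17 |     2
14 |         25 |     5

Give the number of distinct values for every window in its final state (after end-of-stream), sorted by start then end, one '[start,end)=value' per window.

[0,9)=2 [1,10)=2 [2,11)=2 [3,12)=2 [4,13)=2 [5,14)=2 [6,15)=2 [7,16)=2 [8,17)=2 [9,18)=2 [10,19)=2 [11,20)=2 [12,21)=4 [13,22)=4 [14,23)=3 [15,24)=3 [16,25)=3 [17,26)=5 [18,27)=5 [19,28)=5 [20,29)=4 [21,30)=4 [22,31)=4 [23,32)=4 [24,33)=4 [25,34)=4 [26,35)=1 [27,36)=1

i=0 t=4 v=1: → [4,13),[3,12),[2,11),[1,10),[0,9); WM=−∞
i=1 t=6 v=9: → [6,15),[5,14),[4,13),[3,12),[2,11),[1,10),[0,9); WM=4
i=2 t=15 v=3: → [15,24),[14,23),[13,22),[12,21),[11,20),[10,19),[9,18),[8,17),[7,16); WM=4
i=3 t=0 v=9: DROP (t<4-0); WM=13; [0,9) fires=2 [1,10) fires=2 [2,11) fires=2 [3,12) fires=2 [4,13) fires=2
i=4 t=3 v=6: DROP (t<13-0); WM=13
i=5 t=13 v=1: → [13,22),[12,21),[11,20),[10,19),[9,18),[8,17),[7,16),[6,15),[5,14); WM=13
i=6 t=19 v=3: → [19,28),[18,27),[17,26),[16,25),[15,24),[14,23),[13,22),[12,21),[11,20); WM=13
i=7 t=20 v=2: → [20,29),[19,28),[18,27),[17,26),[16,25),[15,24),[14,23),[13,22),[12,21); WM=18; [5,14) fires=2 [6,15) fires=2 [7,16) fires=2 [8,17) fires=2 [9,18) fires=2
i=8 t=20 v=8: → [20,29),[19,28),[18,27),[17,26),[16,25),[15,24),[14,23),[13,22),[12,21); WM=18
i=9 t=25 v=1: → [25,34),[24,33),[23,32),[22,31),[21,30),[20,29),[19,28),[18,27),[17,26); WM=23; [10,19) fires=2 [11,20) fires=2 [12,21) fires=4 [13,22) fires=4 [14,23) fires=3
i=10 t=7 v=5: DROP (t<23-0); WM=23
i=11 t=25 v=2: → [25,34),[24,33),[23,32),[22,31),[21,30),[20,29),[19,28),[18,27),[17,26); WM=23
i=12 t=27 v=8: → [27,36),[26,35),[25,34),[24,33),[23,32),[22,31),[21,30),[20,29),[19,28); WM=23
i=13 t=17 v=2: DROP (t<23-0); WM=25; [15,24) fires=3 [16,25) fires=3
i=14 t=25 v=5: → [25,34),[24,33),[23,32),[22,31),[21,30),[20,29),[19,28),[18,27),[17,26); WM=25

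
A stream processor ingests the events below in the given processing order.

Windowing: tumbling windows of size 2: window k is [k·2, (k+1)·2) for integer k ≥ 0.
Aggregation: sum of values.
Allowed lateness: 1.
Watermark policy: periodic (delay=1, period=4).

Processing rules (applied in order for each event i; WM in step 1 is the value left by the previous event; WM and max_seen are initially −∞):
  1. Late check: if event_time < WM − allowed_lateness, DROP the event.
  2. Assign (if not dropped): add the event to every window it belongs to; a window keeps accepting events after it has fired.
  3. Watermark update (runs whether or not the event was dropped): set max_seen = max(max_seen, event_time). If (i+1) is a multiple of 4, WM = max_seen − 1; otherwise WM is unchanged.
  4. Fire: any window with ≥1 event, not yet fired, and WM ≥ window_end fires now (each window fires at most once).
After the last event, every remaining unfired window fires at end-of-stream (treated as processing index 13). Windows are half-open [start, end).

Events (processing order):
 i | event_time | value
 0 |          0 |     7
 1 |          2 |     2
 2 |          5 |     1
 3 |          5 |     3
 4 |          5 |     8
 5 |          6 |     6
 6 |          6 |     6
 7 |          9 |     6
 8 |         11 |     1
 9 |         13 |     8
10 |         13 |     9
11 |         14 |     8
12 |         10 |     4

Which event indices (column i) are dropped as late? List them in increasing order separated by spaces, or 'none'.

12

i=0 t=0 v=7: → [0,2); WM=−∞
i=1 t=2 v=2: → [2,4); WM=−∞
i=2 t=5 v=1: → [4,6); WM=−∞
i=3 t=5 v=3: → [4,6); WM=4; [0,2) fires=7 [2,4) fires=2
i=4 t=5 v=8: → [4,6); WM=4
i=5 t=6 v=6: → [6,8); WM=4
i=6 t=6 v=6: → [6,8); WM=4
i=7 t=9 v=6: → [8,10); WM=8; [4,6) fires=12 [6,8) fires=12
i=8 t=11 v=1: → [10,12); WM=8
i=9 t=13 v=8: → [12,14); WM=8
i=10 t=13 v=9: → [12,14); WM=8
i=11 t=14 v=8: → [14,16); WM=13; [8,10) fires=6 [10,12) fires=1
i=12 t=10 v=4: DROP (t<13-1); WM=13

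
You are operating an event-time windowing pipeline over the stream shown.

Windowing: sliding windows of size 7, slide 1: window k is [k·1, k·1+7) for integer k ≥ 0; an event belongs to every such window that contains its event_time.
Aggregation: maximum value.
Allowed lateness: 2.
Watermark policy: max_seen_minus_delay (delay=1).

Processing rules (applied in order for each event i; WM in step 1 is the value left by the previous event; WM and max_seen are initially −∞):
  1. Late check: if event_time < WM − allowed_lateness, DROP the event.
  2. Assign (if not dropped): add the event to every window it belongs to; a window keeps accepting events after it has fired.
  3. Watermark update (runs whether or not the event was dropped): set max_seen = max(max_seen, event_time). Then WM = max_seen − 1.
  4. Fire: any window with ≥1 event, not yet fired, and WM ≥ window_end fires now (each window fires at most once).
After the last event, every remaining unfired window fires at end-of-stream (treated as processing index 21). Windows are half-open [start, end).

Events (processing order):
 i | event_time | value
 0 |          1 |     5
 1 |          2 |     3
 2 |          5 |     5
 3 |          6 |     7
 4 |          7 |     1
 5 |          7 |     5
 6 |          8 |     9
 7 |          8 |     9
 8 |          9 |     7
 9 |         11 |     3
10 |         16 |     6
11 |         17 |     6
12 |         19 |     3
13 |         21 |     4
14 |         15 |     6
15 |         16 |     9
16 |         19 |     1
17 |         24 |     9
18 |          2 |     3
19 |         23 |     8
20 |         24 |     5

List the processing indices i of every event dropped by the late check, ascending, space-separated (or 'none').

14 15 18

i=0 t=1 v=5: → [1,8),[0,7); WM=0
i=1 t=2 v=3: → [2,9),[1,8),[0,7); WM=1
i=2 t=5 v=5: → [5,12),[4,11),[3,10),[2,9),[1,8),[0,7); WM=4
i=3 t=6 v=7: → [6,13),[5,12),[4,11),[3,10),[2,9),[1,8),[0,7); WM=5
i=4 t=7 v=1: → [7,14),[6,13),[5,12),[4,11),[3,10),[2,9),[1,8); WM=6
i=5 t=7 v=5: → [7,14),[6,13),[5,12),[4,11),[3,10),[2,9),[1,8); WM=6
i=6 t=8 v=9: → [8,15),[7,14),[6,13),[5,12),[4,11),[3,10),[2,9); WM=7; [0,7) fires=7
i=7 t=8 v=9: → [8,15),[7,14),[6,13),[5,12),[4,11),[3,10),[2,9); WM=7
i=8 t=9 v=7: → [9,16),[8,15),[7,14),[6,13),[5,12),[4,11),[3,10); WM=8; [1,8) fires=7
i=9 t=11 v=3: → [11,18),[10,17),[9,16),[8,15),[7,14),[6,13),[5,12); WM=10; [2,9) fires=9 [3,10) fires=9
i=10 t=16 v=6: → [16,23),[15,22),[14,21),[13,20),[12,19),[11,18),[10,17); WM=15; [4,11) fires=9 [5,12) fires=9 [6,13) fires=9 [7,14) fires=9 [8,15) fires=9
i=11 t=17 v=6: → [17,24),[16,23),[15,22),[14,21),[13,20),[12,19),[11,18); WM=16; [9,16) fires=7
i=12 t=19 v=3: → [19,26),[18,25),[17,24),[16,23),[15,22),[14,21),[13,20); WM=18; [10,17) fires=6 [11,18) fires=6
i=13 t=21 v=4: → [21,28),[20,27),[19,26),[18,25),[17,24),[16,23),[15,22); WM=20; [12,19) fires=6 [13,20) fires=6
i=14 t=15 v=6: DROP (t<20-2); WM=20
i=15 t=16 v=9: DROP (t<20-2); WM=20
i=16 t=19 v=1: → [19,26),[18,25),[17,24),[16,23),[15,22),[14,21),[13,20); WM=20
i=17 t=24 v=9: → [24,31),[23,30),[22,29),[21,28),[20,27),[19,26),[18,25); WM=23; [14,21) fires=6 [15,22) fires=6 [16,23) fires=6
i=18 t=2 v=3: DROP (t<23-2); WM=23
i=19 t=23 v=8: → [23,30),[22,29),[21,28),[20,27),[19,26),[18,25),[17,24); WM=23
i=20 t=24 v=5: → [24,31),[23,30),[22,29),[21,28),[20,27),[19,26),[18,25); WM=23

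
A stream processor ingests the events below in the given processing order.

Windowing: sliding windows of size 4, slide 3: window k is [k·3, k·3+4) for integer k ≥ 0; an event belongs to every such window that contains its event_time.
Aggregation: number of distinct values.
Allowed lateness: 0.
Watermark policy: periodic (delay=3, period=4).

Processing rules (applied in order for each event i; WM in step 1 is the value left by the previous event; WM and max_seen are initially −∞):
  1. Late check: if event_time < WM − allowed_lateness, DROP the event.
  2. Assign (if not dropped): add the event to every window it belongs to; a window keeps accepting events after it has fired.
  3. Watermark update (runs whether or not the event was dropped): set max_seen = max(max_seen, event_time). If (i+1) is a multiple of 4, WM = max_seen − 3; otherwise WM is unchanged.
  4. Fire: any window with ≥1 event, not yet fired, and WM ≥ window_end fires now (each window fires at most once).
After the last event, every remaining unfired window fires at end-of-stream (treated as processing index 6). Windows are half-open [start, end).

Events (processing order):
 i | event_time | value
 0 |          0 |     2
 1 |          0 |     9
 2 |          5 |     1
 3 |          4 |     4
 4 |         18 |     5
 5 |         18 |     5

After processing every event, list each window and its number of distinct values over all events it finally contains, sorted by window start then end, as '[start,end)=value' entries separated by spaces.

i=0 t=0 v=2: → [0,4); WM=−∞
i=1 t=0 v=9: → [0,4); WM=−∞
i=2 t=5 v=1: → [3,7); WM=−∞
i=3 t=4 v=4: → [3,7); WM=2
i=4 t=18 v=5: → [18,22),[15,19); WM=2
i=5 t=18 v=5: → [18,22),[15,19); WM=2

[0,4)=2 [3,7)=2 [15,19)=1 [18,22)=1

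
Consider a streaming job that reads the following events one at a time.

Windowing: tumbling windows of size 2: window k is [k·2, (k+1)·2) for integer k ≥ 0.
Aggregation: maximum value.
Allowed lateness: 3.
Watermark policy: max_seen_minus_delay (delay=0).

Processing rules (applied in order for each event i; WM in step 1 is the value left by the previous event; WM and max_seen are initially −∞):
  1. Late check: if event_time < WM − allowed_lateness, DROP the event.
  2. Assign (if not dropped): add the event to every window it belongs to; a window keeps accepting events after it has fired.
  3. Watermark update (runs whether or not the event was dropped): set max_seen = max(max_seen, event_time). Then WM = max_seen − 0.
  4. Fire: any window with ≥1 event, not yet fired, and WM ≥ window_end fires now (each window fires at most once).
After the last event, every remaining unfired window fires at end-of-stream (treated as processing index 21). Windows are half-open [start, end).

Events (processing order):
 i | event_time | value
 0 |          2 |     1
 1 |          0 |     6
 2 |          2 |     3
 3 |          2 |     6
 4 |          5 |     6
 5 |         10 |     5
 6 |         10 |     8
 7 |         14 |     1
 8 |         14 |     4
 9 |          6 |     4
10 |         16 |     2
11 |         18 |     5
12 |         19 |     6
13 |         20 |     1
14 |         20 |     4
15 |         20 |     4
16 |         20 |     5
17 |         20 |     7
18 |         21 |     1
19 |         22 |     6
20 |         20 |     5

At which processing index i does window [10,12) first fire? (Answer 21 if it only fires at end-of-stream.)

i=0 t=2 v=1: → [2,4); WM=2
i=1 t=0 v=6: → [0,2); WM=2; [0,2) fires=6
i=2 t=2 v=3: → [2,4); WM=2
i=3 t=2 v=6: → [2,4); WM=2
i=4 t=5 v=6: → [4,6); WM=5; [2,4) fires=6
i=5 t=10 v=5: → [10,12); WM=10; [4,6) fires=6
i=6 t=10 v=8: → [10,12); WM=10
i=7 t=14 v=1: → [14,16); WM=14; [10,12) fires=8
i=8 t=14 v=4: → [14,16); WM=14
i=9 t=6 v=4: DROP (t<14-3); WM=14
i=10 t=16 v=2: → [16,18); WM=16; [14,16) fires=4
i=11 t=18 v=5: → [18,20); WM=18; [16,18) fires=2
i=12 t=19 v=6: → [18,20); WM=19
i=13 t=20 v=1: → [20,22); WM=20; [18,20) fires=6
i=14 t=20 v=4: → [20,22); WM=20
i=15 t=20 v=4: → [20,22); WM=20
i=16 t=20 v=5: → [20,22); WM=20
i=17 t=20 v=7: → [20,22); WM=20
i=18 t=21 v=1: → [20,22); WM=21
i=19 t=22 v=6: → [22,24); WM=22; [20,22) fires=7
i=20 t=20 v=5: → [20,22); WM=22

7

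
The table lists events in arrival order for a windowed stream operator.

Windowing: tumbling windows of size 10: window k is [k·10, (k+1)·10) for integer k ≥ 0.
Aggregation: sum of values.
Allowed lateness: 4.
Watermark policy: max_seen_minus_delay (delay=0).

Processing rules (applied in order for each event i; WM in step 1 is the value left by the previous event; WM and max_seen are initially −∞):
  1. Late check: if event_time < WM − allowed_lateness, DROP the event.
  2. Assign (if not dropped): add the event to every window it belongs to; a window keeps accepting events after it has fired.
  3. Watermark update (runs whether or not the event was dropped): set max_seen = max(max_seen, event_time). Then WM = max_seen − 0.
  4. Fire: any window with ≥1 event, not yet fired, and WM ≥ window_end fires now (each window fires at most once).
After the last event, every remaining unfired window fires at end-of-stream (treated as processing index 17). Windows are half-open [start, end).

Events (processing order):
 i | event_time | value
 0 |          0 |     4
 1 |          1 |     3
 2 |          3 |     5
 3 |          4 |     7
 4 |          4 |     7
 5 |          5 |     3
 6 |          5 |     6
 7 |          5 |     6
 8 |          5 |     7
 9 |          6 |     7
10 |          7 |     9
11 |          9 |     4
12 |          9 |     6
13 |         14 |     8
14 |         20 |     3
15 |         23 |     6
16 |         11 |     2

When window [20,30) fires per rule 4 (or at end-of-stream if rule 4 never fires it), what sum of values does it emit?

i=0 t=0 v=4: → [0,10); WM=0
i=1 t=1 v=3: → [0,10); WM=1
i=2 t=3 v=5: → [0,10); WM=3
i=3 t=4 v=7: → [0,10); WM=4
i=4 t=4 v=7: → [0,10); WM=4
i=5 t=5 v=3: → [0,10); WM=5
i=6 t=5 v=6: → [0,10); WM=5
i=7 t=5 v=6: → [0,10); WM=5
i=8 t=5 v=7: → [0,10); WM=5
i=9 t=6 v=7: → [0,10); WM=6
i=10 t=7 v=9: → [0,10); WM=7
i=11 t=9 v=4: → [0,10); WM=9
i=12 t=9 v=6: → [0,10); WM=9
i=13 t=14 v=8: → [10,20); WM=14; [0,10) fires=74
i=14 t=20 v=3: → [20,30); WM=20; [10,20) fires=8
i=15 t=23 v=6: → [20,30); WM=23
i=16 t=11 v=2: DROP (t<23-4); WM=23

9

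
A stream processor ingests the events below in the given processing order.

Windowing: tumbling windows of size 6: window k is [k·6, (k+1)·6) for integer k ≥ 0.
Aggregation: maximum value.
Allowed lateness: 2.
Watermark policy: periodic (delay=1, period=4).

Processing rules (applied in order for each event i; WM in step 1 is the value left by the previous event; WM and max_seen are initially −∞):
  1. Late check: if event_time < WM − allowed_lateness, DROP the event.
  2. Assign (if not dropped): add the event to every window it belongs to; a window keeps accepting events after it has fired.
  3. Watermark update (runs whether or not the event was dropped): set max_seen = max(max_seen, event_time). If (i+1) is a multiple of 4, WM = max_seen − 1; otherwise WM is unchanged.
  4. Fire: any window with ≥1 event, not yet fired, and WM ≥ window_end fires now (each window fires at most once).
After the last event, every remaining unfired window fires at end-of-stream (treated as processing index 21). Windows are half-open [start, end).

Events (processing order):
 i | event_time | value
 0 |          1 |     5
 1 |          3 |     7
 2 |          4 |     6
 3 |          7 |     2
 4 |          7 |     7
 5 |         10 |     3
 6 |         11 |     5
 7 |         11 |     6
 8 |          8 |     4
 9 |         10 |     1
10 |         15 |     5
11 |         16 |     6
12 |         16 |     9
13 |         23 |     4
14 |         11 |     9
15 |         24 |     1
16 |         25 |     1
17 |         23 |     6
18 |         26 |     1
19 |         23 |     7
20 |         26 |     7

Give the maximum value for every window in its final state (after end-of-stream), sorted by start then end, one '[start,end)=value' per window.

[0,6)=7 [6,12)=7 [12,18)=9 [18,24)=7 [24,30)=7

i=0 t=1 v=5: → [0,6); WM=−∞
i=1 t=3 v=7: → [0,6); WM=−∞
i=2 t=4 v=6: → [0,6); WM=−∞
i=3 t=7 v=2: → [6,12); WM=6; [0,6) fires=7
i=4 t=7 v=7: → [6,12); WM=6
i=5 t=10 v=3: → [6,12); WM=6
i=6 t=11 v=5: → [6,12); WM=6
i=7 t=11 v=6: → [6,12); WM=10
i=8 t=8 v=4: → [6,12); WM=10
i=9 t=10 v=1: → [6,12); WM=10
i=10 t=15 v=5: → [12,18); WM=10
i=11 t=16 v=6: → [12,18); WM=15; [6,12) fires=7
i=12 t=16 v=9: → [12,18); WM=15
i=13 t=23 v=4: → [18,24); WM=15
i=14 t=11 v=9: DROP (t<15-2); WM=15
i=15 t=24 v=1: → [24,30); WM=23; [12,18) fires=9
i=16 t=25 v=1: → [24,30); WM=23
i=17 t=23 v=6: → [18,24); WM=23
i=18 t=26 v=1: → [24,30); WM=23
i=19 t=23 v=7: → [18,24); WM=25; [18,24) fires=7
i=20 t=26 v=7: → [24,30); WM=25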